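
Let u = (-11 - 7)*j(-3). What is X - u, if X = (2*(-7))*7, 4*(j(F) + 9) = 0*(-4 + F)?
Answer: -260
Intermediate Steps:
j(F) = -9 (j(F) = -9 + (0*(-4 + F))/4 = -9 + (¼)*0 = -9 + 0 = -9)
u = 162 (u = (-11 - 7)*(-9) = -18*(-9) = 162)
X = -98 (X = -14*7 = -98)
X - u = -98 - 1*162 = -98 - 162 = -260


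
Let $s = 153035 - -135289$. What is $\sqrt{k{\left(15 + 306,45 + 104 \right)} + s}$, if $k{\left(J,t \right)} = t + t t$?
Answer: $\sqrt{310674} \approx 557.38$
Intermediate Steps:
$k{\left(J,t \right)} = t + t^{2}$
$s = 288324$ ($s = 153035 + 135289 = 288324$)
$\sqrt{k{\left(15 + 306,45 + 104 \right)} + s} = \sqrt{\left(45 + 104\right) \left(1 + \left(45 + 104\right)\right) + 288324} = \sqrt{149 \left(1 + 149\right) + 288324} = \sqrt{149 \cdot 150 + 288324} = \sqrt{22350 + 288324} = \sqrt{310674}$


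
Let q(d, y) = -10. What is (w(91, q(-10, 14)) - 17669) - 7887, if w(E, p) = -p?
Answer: -25546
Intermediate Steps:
(w(91, q(-10, 14)) - 17669) - 7887 = (-1*(-10) - 17669) - 7887 = (10 - 17669) - 7887 = -17659 - 7887 = -25546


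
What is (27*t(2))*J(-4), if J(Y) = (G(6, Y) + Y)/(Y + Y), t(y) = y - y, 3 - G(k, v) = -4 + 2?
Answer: 0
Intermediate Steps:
G(k, v) = 5 (G(k, v) = 3 - (-4 + 2) = 3 - 1*(-2) = 3 + 2 = 5)
t(y) = 0
J(Y) = (5 + Y)/(2*Y) (J(Y) = (5 + Y)/(Y + Y) = (5 + Y)/((2*Y)) = (5 + Y)*(1/(2*Y)) = (5 + Y)/(2*Y))
(27*t(2))*J(-4) = (27*0)*((½)*(5 - 4)/(-4)) = 0*((½)*(-¼)*1) = 0*(-⅛) = 0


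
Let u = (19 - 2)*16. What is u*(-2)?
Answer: -544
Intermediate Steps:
u = 272 (u = 17*16 = 272)
u*(-2) = 272*(-2) = -544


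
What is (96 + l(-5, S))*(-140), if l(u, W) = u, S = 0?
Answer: -12740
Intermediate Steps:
(96 + l(-5, S))*(-140) = (96 - 5)*(-140) = 91*(-140) = -12740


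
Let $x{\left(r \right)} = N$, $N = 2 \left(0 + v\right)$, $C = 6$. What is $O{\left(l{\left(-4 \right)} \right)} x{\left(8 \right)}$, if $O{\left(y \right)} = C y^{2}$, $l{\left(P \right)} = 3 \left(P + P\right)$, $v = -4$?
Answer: $-27648$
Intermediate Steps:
$l{\left(P \right)} = 6 P$ ($l{\left(P \right)} = 3 \cdot 2 P = 6 P$)
$O{\left(y \right)} = 6 y^{2}$
$N = -8$ ($N = 2 \left(0 - 4\right) = 2 \left(-4\right) = -8$)
$x{\left(r \right)} = -8$
$O{\left(l{\left(-4 \right)} \right)} x{\left(8 \right)} = 6 \left(6 \left(-4\right)\right)^{2} \left(-8\right) = 6 \left(-24\right)^{2} \left(-8\right) = 6 \cdot 576 \left(-8\right) = 3456 \left(-8\right) = -27648$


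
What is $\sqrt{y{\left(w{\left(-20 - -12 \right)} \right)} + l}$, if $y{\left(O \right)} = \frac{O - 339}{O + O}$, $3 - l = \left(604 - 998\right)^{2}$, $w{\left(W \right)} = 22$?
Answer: $\frac{i \sqrt{75136259}}{22} \approx 394.01 i$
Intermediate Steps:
$l = -155233$ ($l = 3 - \left(604 - 998\right)^{2} = 3 - \left(-394\right)^{2} = 3 - 155236 = -155233$)
$y{\left(O \right)} = \frac{-339 + O}{2 O}$
$\sqrt{y{\left(w{\left(-20 - -12 \right)} \right)} + l} = \sqrt{\frac{-339 + 22}{2 \cdot 22} - 155233} = \sqrt{\frac{1}{2} \cdot \frac{1}{22} \left(-317\right) - 155233} = \sqrt{- \frac{317}{44} - 155233} = \sqrt{- \frac{6830569}{44}} = \frac{i \sqrt{75136259}}{22}$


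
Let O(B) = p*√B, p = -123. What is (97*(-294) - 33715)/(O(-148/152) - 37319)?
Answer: 88253986426/52923454691 - 7654659*I*√1406/52923454691 ≈ 1.6676 - 0.0054234*I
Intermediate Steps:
O(B) = -123*√B
(97*(-294) - 33715)/(O(-148/152) - 37319) = (97*(-294) - 33715)/(-123*I*√1406/38 - 37319) = (-28518 - 33715)/(-123*I*√1406/38 - 37319) = -62233/(-123*I*√1406/38 - 37319) = -62233/(-37319 - 123*I*√1406/38)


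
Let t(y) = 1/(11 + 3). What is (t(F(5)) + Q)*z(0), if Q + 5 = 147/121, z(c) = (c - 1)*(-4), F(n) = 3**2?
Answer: -12582/847 ≈ -14.855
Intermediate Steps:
F(n) = 9
z(c) = 4 - 4*c (z(c) = (-1 + c)*(-4) = 4 - 4*c)
Q = -458/121 (Q = -5 + 147/121 = -458/121 ≈ -3.7851)
t(y) = 1/14
(t(F(5)) + Q)*z(0) = (1/14 - 458/121)*(4 - 4*0) = -6291*(4 + 0)/1694 = -6291/1694*4 = -12582/847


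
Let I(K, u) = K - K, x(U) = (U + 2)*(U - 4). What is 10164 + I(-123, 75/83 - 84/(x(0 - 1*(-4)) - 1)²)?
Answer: 10164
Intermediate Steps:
x(U) = (-4 + U)*(2 + U) (x(U) = (2 + U)*(-4 + U) = (-4 + U)*(2 + U))
I(K, u) = 0
10164 + I(-123, 75/83 - 84/(x(0 - 1*(-4)) - 1)²) = 10164 + 0 = 10164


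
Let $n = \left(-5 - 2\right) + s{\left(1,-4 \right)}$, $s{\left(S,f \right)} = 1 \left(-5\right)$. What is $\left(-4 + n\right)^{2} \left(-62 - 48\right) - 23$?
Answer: $-28183$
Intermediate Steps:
$s{\left(S,f \right)} = -5$
$n = -12$ ($n = \left(-5 - 2\right) - 5 = -7 - 5 = -12$)
$\left(-4 + n\right)^{2} \left(-62 - 48\right) - 23 = \left(-4 - 12\right)^{2} \left(-62 - 48\right) - 23 = \left(-16\right)^{2} \left(-110\right) - 23 = 256 \left(-110\right) - 23 = -28160 - 23 = -28183$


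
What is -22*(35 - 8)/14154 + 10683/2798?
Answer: 24924195/6600482 ≈ 3.7761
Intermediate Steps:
-22*(35 - 8)/14154 + 10683/2798 = -22*27*(1/14154) + 10683*(1/2798) = -594*1/14154 + 10683/2798 = -99/2359 + 10683/2798 = 24924195/6600482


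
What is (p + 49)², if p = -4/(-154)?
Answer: 14250625/5929 ≈ 2403.5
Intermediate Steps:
p = 2/77 (p = -4*(-1/154) = 2/77 ≈ 0.025974)
(p + 49)² = (2/77 + 49)² = (3775/77)² = 14250625/5929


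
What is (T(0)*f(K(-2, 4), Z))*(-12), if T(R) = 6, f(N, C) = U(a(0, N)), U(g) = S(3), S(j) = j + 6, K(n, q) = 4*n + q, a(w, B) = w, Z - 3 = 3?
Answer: -648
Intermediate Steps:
Z = 6 (Z = 3 + 3 = 6)
K(n, q) = q + 4*n
S(j) = 6 + j
U(g) = 9 (U(g) = 6 + 3 = 9)
f(N, C) = 9
(T(0)*f(K(-2, 4), Z))*(-12) = (6*9)*(-12) = 54*(-12) = -648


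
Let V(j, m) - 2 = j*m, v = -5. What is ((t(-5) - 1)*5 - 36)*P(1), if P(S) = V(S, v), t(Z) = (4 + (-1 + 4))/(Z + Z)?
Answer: 267/2 ≈ 133.50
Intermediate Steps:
t(Z) = 7/(2*Z) (t(Z) = (4 + 3)/((2*Z)) = 7*(1/(2*Z)) = 7/(2*Z))
V(j, m) = 2 + j*m
P(S) = 2 - 5*S (P(S) = 2 + S*(-5) = 2 - 5*S)
((t(-5) - 1)*5 - 36)*P(1) = (((7/2)/(-5) - 1)*5 - 36)*(2 - 5*1) = (((7/2)*(-⅕) - 1)*5 - 36)*(2 - 5) = ((-7/10 - 1)*5 - 36)*(-3) = (-17/10*5 - 36)*(-3) = (-17/2 - 36)*(-3) = -89/2*(-3) = 267/2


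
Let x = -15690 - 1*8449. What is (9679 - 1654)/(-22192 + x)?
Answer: -75/433 ≈ -0.17321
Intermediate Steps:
x = -24139 (x = -15690 - 8449 = -24139)
(9679 - 1654)/(-22192 + x) = (9679 - 1654)/(-22192 - 24139) = 8025/(-46331) = 8025*(-1/46331) = -75/433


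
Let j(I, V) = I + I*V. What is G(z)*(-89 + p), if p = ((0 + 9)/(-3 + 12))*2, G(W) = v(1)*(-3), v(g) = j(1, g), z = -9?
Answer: 522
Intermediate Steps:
v(g) = 1 + g (v(g) = 1*(1 + g) = 1 + g)
G(W) = -6 (G(W) = (1 + 1)*(-3) = 2*(-3) = -6)
p = 2 (p = (9/9)*2 = (9*(1/9))*2 = 1*2 = 2)
G(z)*(-89 + p) = -6*(-89 + 2) = -6*(-87) = 522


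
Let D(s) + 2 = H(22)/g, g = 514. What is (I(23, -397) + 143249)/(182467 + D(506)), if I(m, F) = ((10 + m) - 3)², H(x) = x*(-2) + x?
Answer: 37046293/46893494 ≈ 0.79001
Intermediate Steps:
H(x) = -x (H(x) = -2*x + x = -x)
I(m, F) = (7 + m)²
D(s) = -525/257 (D(s) = -2 - 1*22/514 = -2 - 22*1/514 = -2 - 11/257 = -525/257)
(I(23, -397) + 143249)/(182467 + D(506)) = ((7 + 23)² + 143249)/(182467 - 525/257) = (30² + 143249)/(46893494/257) = (900 + 143249)*(257/46893494) = 144149*(257/46893494) = 37046293/46893494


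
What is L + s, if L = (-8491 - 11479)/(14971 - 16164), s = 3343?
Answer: 4008169/1193 ≈ 3359.7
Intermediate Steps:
L = 19970/1193 (L = -19970/(-1193) = -19970*(-1/1193) = 19970/1193 ≈ 16.739)
L + s = 19970/1193 + 3343 = 4008169/1193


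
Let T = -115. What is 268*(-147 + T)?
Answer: -70216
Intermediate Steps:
268*(-147 + T) = 268*(-147 - 115) = 268*(-262) = -70216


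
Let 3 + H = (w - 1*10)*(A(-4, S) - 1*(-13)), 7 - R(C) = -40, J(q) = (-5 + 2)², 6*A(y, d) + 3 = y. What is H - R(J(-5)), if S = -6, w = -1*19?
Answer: -2359/6 ≈ -393.17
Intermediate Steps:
w = -19
A(y, d) = -½ + y/6
J(q) = 9 (J(q) = (-3)² = 9)
R(C) = 47 (R(C) = 7 - 1*(-40) = 7 + 40 = 47)
H = -2077/6 (H = -3 + (-19 - 1*10)*((-½ + (⅙)*(-4)) - 1*(-13)) = -3 + (-19 - 10)*((-½ - ⅔) + 13) = -3 - 29*(-7/6 + 13) = -3 - 29*71/6 = -3 - 2059/6 = -2077/6 ≈ -346.17)
H - R(J(-5)) = -2077/6 - 1*47 = -2077/6 - 47 = -2359/6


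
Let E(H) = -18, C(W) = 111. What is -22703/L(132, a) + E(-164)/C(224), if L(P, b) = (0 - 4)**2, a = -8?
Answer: -840107/592 ≈ -1419.1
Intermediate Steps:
L(P, b) = 16 (L(P, b) = (-4)**2 = 16)
-22703/L(132, a) + E(-164)/C(224) = -22703/16 - 18/111 = -22703*1/16 - 18*1/111 = -22703/16 - 6/37 = -840107/592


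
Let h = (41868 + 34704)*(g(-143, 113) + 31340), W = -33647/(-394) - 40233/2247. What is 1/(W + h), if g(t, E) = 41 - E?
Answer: 295106/706558533087045 ≈ 4.1767e-10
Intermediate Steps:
W = 19917669/295106 (W = -33647*(-1/394) - 40233*1/2247 = 33647/394 - 13411/749 = 19917669/295106 ≈ 67.493)
h = 2394253296 (h = (41868 + 34704)*((41 - 1*113) + 31340) = 76572*((41 - 113) + 31340) = 76572*(-72 + 31340) = 76572*31268 = 2394253296)
1/(W + h) = 1/(19917669/295106 + 2394253296) = 1/(706558533087045/295106) = 295106/706558533087045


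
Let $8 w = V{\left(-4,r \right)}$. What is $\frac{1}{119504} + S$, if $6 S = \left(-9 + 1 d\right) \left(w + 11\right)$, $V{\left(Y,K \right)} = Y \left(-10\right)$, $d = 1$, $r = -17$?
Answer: $- \frac{7648253}{358512} \approx -21.333$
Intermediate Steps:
$V{\left(Y,K \right)} = - 10 Y$
$w = 5$ ($w = \frac{\left(-10\right) \left(-4\right)}{8} = \frac{1}{8} \cdot 40 = 5$)
$S = - \frac{64}{3}$ ($S = \frac{\left(-9 + 1 \cdot 1\right) \left(5 + 11\right)}{6} = \frac{\left(-9 + 1\right) 16}{6} = \frac{\left(-8\right) 16}{6} = \frac{1}{6} \left(-128\right) = - \frac{64}{3} \approx -21.333$)
$\frac{1}{119504} + S = \frac{1}{119504} - \frac{64}{3} = - \frac{7648253}{358512}$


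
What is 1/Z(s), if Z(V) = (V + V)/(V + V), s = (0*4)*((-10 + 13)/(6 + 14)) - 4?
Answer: 1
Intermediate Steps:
s = -4 (s = 0*(3/20) - 4 = 0 - 4 = -4)
Z(V) = 1 (Z(V) = (2*V)/((2*V)) = (2*V)*(1/(2*V)) = 1)
1/Z(s) = 1/1 = 1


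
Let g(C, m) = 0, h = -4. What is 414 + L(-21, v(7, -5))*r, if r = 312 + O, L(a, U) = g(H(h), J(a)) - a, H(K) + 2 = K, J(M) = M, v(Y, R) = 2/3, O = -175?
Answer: 3291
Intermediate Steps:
v(Y, R) = 2/3 (v(Y, R) = 2*(1/3) = 2/3)
H(K) = -2 + K
L(a, U) = -a (L(a, U) = 0 - a = -a)
r = 137 (r = 312 - 175 = 137)
414 + L(-21, v(7, -5))*r = 414 - 1*(-21)*137 = 414 + 21*137 = 414 + 2877 = 3291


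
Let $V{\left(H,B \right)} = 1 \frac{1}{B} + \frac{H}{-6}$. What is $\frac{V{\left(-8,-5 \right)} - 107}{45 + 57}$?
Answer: $- \frac{794}{765} \approx -1.0379$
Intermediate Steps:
$V{\left(H,B \right)} = \frac{1}{B} - \frac{H}{6}$ ($V{\left(H,B \right)} = \frac{1}{B} + H \left(- \frac{1}{6}\right) = \frac{1}{B} - \frac{H}{6}$)
$\frac{V{\left(-8,-5 \right)} - 107}{45 + 57} = \frac{\left(\frac{1}{-5} - - \frac{4}{3}\right) - 107}{45 + 57} = \frac{\left(- \frac{1}{5} + \frac{4}{3}\right) - 107}{102} = \left(\frac{17}{15} - 107\right) \frac{1}{102} = \left(- \frac{1588}{15}\right) \frac{1}{102} = - \frac{794}{765}$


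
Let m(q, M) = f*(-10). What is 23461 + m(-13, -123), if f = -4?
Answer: 23501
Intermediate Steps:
m(q, M) = 40 (m(q, M) = -4*(-10) = 40)
23461 + m(-13, -123) = 23461 + 40 = 23501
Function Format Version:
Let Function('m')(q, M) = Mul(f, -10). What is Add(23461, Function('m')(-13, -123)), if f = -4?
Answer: 23501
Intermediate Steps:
Function('m')(q, M) = 40 (Function('m')(q, M) = Mul(-4, -10) = 40)
Add(23461, Function('m')(-13, -123)) = Add(23461, 40) = 23501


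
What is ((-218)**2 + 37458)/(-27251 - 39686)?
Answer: -84982/66937 ≈ -1.2696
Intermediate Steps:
((-218)**2 + 37458)/(-27251 - 39686) = (47524 + 37458)/(-66937) = 84982*(-1/66937) = -84982/66937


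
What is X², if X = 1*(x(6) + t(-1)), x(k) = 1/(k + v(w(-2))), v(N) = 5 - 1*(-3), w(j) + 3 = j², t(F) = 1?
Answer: 225/196 ≈ 1.1480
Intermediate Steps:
w(j) = -3 + j²
v(N) = 8 (v(N) = 5 + 3 = 8)
x(k) = 1/(8 + k) (x(k) = 1/(k + 8) = 1/(8 + k))
X = 15/14 (X = 1*(1/(8 + 6) + 1) = 1*(1/14 + 1) = 1*(15/14) = 15/14 ≈ 1.0714)
X² = (15/14)² = 225/196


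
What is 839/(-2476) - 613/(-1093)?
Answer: 600761/2706268 ≈ 0.22199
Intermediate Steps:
839/(-2476) - 613/(-1093) = 839*(-1/2476) - 613*(-1/1093) = -839/2476 + 613/1093 = 600761/2706268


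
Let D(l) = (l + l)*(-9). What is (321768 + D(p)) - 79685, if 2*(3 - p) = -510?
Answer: 237439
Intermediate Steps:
p = 258 (p = 3 - ½*(-510) = 3 + 255 = 258)
D(l) = -18*l (D(l) = (2*l)*(-9) = -18*l)
(321768 + D(p)) - 79685 = (321768 - 18*258) - 79685 = (321768 - 4644) - 79685 = 317124 - 79685 = 237439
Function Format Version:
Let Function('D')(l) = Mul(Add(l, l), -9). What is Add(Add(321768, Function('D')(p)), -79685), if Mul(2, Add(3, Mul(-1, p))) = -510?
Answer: 237439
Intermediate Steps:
p = 258 (p = Add(3, Mul(Rational(-1, 2), -510)) = Add(3, 255) = 258)
Function('D')(l) = Mul(-18, l) (Function('D')(l) = Mul(Mul(2, l), -9) = Mul(-18, l))
Add(Add(321768, Function('D')(p)), -79685) = Add(Add(321768, Mul(-18, 258)), -79685) = Add(Add(321768, -4644), -79685) = Add(317124, -79685) = 237439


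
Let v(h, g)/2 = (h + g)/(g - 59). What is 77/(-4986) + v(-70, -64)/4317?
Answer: -1464817/98056338 ≈ -0.014939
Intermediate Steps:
v(h, g) = 2*(g + h)/(-59 + g) (v(h, g) = 2*((h + g)/(g - 59)) = 2*((g + h)/(-59 + g)) = 2*(g + h)/(-59 + g))
77/(-4986) + v(-70, -64)/4317 = 77/(-4986) + (2*(-64 - 70)/(-59 - 64))/4317 = 77*(-1/4986) + (2*(-134)/(-123))*(1/4317) = -77/4986 + (2*(-1/123)*(-134))*(1/4317) = -77/4986 + (268/123)*(1/4317) = -77/4986 + 268/530991 = -1464817/98056338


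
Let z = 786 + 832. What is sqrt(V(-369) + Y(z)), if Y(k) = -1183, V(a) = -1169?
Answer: 28*I*sqrt(3) ≈ 48.497*I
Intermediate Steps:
z = 1618
sqrt(V(-369) + Y(z)) = sqrt(-1169 - 1183) = sqrt(-2352) = 28*I*sqrt(3)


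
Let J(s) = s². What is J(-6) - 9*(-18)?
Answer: 198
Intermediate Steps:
J(-6) - 9*(-18) = (-6)² - 9*(-18) = 36 + 162 = 198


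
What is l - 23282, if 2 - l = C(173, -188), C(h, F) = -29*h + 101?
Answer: -18364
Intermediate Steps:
C(h, F) = 101 - 29*h
l = 4918 (l = 2 - (101 - 29*173) = 2 - (101 - 5017) = 2 - 1*(-4916) = 2 + 4916 = 4918)
l - 23282 = 4918 - 23282 = -18364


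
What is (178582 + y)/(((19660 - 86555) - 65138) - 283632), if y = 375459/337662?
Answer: -20100243581/46784758410 ≈ -0.42963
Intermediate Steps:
y = 125153/112554 (y = 375459*(1/337662) = 125153/112554 ≈ 1.1119)
(178582 + y)/(((19660 - 86555) - 65138) - 283632) = (178582 + 125153/112554)/(((19660 - 86555) - 65138) - 283632) = 20100243581/(112554*((-66895 - 65138) - 283632)) = 20100243581/(112554*(-132033 - 283632)) = (20100243581/112554)/(-415665) = (20100243581/112554)*(-1/415665) = -20100243581/46784758410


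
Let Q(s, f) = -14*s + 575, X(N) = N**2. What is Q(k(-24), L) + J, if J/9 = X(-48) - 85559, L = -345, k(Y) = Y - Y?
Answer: -748720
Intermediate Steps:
k(Y) = 0
Q(s, f) = 575 - 14*s
J = -749295 (J = 9*((-48)**2 - 85559) = 9*(2304 - 85559) = 9*(-83255) = -749295)
Q(k(-24), L) + J = (575 - 14*0) - 749295 = (575 + 0) - 749295 = 575 - 749295 = -748720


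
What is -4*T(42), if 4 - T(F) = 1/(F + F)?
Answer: -335/21 ≈ -15.952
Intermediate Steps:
T(F) = 4 - 1/(2*F) (T(F) = 4 - 1/(F + F) = 4 - 1/(2*F))
-4*T(42) = -4*(4 - ½/42) = -4*(4 - ½*1/42) = -4*(4 - 1/84) = -4*335/84 = -335/21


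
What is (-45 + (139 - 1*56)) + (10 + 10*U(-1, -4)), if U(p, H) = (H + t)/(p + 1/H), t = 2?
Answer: 64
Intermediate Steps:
U(p, H) = (2 + H)/(p + 1/H) (U(p, H) = (H + 2)/(p + 1/H) = (2 + H)/(p + 1/H))
(-45 + (139 - 1*56)) + (10 + 10*U(-1, -4)) = (-45 + (139 - 1*56)) + (10 + 10*(-4*(2 - 4)/(1 - 4*(-1)))) = (-45 + (139 - 56)) + (10 + 10*(-4*(-2)/(1 + 4))) = (-45 + 83) + (10 + 10*(-4*(-2)/5)) = 38 + (10 + 10*(-4*⅕*(-2))) = 38 + (10 + 10*(8/5)) = 38 + (10 + 16) = 38 + 26 = 64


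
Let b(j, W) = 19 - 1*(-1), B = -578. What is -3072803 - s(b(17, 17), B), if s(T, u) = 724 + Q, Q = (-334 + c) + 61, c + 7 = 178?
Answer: -3073425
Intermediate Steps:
c = 171 (c = -7 + 178 = 171)
Q = -102 (Q = (-334 + 171) + 61 = -163 + 61 = -102)
b(j, W) = 20 (b(j, W) = 19 + 1 = 20)
s(T, u) = 622 (s(T, u) = 724 - 102 = 622)
-3072803 - s(b(17, 17), B) = -3072803 - 1*622 = -3072803 - 622 = -3073425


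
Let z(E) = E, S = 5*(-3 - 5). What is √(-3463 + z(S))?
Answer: I*√3503 ≈ 59.186*I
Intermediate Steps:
S = -40 (S = 5*(-8) = -40)
√(-3463 + z(S)) = √(-3463 - 40) = √(-3503) = I*√3503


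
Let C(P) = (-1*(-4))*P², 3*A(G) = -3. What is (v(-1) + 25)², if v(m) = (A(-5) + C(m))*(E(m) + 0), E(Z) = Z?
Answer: 484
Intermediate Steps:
A(G) = -1 (A(G) = (⅓)*(-3) = -1)
C(P) = 4*P²
v(m) = m*(-1 + 4*m²) (v(m) = (-1 + 4*m²)*(m + 0) = (-1 + 4*m²)*m = m*(-1 + 4*m²))
(v(-1) + 25)² = ((-1*(-1) + 4*(-1)³) + 25)² = ((1 + 4*(-1)) + 25)² = ((1 - 4) + 25)² = (-3 + 25)² = 22² = 484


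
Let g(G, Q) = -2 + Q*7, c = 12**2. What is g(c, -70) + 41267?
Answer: 40775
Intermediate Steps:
c = 144
g(G, Q) = -2 + 7*Q
g(c, -70) + 41267 = (-2 + 7*(-70)) + 41267 = (-2 - 490) + 41267 = -492 + 41267 = 40775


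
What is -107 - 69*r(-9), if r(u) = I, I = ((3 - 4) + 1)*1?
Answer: -107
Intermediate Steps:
I = 0 (I = (-1 + 1)*1 = 0*1 = 0)
r(u) = 0
-107 - 69*r(-9) = -107 - 69*0 = -107 + 0 = -107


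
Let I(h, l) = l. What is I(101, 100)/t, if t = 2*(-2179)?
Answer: -50/2179 ≈ -0.022946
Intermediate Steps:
t = -4358
I(101, 100)/t = 100/(-4358) = 100*(-1/4358) = -50/2179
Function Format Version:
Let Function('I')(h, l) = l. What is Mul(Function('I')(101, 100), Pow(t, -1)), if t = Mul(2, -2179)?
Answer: Rational(-50, 2179) ≈ -0.022946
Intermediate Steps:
t = -4358
Mul(Function('I')(101, 100), Pow(t, -1)) = Mul(100, Pow(-4358, -1)) = Mul(100, Rational(-1, 4358)) = Rational(-50, 2179)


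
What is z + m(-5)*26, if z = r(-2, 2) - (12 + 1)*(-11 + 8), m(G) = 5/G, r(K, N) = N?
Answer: 15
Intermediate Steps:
z = 41 (z = 2 - (12 + 1)*(-11 + 8) = 2 - 13*(-3) = 2 - 1*(-39) = 2 + 39 = 41)
z + m(-5)*26 = 41 + (5/(-5))*26 = 41 + (5*(-⅕))*26 = 41 - 1*26 = 41 - 26 = 15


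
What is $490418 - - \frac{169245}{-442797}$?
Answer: $\frac{72385149967}{147599} \approx 4.9042 \cdot 10^{5}$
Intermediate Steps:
$490418 - - \frac{169245}{-442797} = 490418 - \left(-169245\right) \left(- \frac{1}{442797}\right) = 490418 - \frac{56415}{147599} = \frac{72385149967}{147599}$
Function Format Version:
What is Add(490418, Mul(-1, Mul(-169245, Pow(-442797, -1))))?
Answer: Rational(72385149967, 147599) ≈ 4.9042e+5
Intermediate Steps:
Add(490418, Mul(-1, Mul(-169245, Pow(-442797, -1)))) = Add(490418, Mul(-1, Mul(-169245, Rational(-1, 442797)))) = Add(490418, Mul(-1, Rational(56415, 147599))) = Add(490418, Rational(-56415, 147599)) = Rational(72385149967, 147599)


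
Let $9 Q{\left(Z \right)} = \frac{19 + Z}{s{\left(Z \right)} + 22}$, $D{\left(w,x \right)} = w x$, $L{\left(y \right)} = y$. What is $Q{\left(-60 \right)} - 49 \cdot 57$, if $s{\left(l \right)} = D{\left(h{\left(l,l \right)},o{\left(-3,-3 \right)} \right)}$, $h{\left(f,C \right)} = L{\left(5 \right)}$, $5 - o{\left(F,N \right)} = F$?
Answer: $- \frac{1558535}{558} \approx -2793.1$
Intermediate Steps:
$o{\left(F,N \right)} = 5 - F$
$h{\left(f,C \right)} = 5$
$s{\left(l \right)} = 40$ ($s{\left(l \right)} = 5 \left(5 - -3\right) = 5 \left(5 + 3\right) = 5 \cdot 8 = 40$)
$Q{\left(Z \right)} = \frac{19}{558} + \frac{Z}{558}$ ($Q{\left(Z \right)} = \frac{\left(19 + Z\right) \frac{1}{40 + 22}}{9} = \frac{\left(19 + Z\right) \frac{1}{62}}{9} = \frac{\frac{19}{62} + \frac{Z}{62}}{9} = \frac{19}{558} + \frac{Z}{558}$)
$Q{\left(-60 \right)} - 49 \cdot 57 = \left(\frac{19}{558} + \frac{1}{558} \left(-60\right)\right) - 49 \cdot 57 = \left(\frac{19}{558} - \frac{10}{93}\right) - 2793 = - \frac{41}{558} - 2793 = - \frac{1558535}{558}$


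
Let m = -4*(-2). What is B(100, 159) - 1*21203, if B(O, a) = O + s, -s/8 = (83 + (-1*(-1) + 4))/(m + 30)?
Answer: -401309/19 ≈ -21122.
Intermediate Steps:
m = 8
s = -352/19 (s = -8*(83 + (-1*(-1) + 4))/(8 + 30) = -8*(83 + (1 + 4))/38 = -8*(83 + 5)/38 = -704/38 = -8*44/19 = -352/19 ≈ -18.526)
B(O, a) = -352/19 + O (B(O, a) = O - 352/19 = -352/19 + O)
B(100, 159) - 1*21203 = (-352/19 + 100) - 1*21203 = 1548/19 - 21203 = -401309/19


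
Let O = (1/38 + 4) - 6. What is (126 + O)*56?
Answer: 131964/19 ≈ 6945.5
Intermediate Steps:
O = -75/38 (O = (1/38 + 4) - 6 = 153/38 - 6 = -75/38 ≈ -1.9737)
(126 + O)*56 = (126 - 75/38)*56 = (4713/38)*56 = 131964/19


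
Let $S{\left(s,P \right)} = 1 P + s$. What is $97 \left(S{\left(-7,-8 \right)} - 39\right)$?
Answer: $-5238$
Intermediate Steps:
$S{\left(s,P \right)} = P + s$
$97 \left(S{\left(-7,-8 \right)} - 39\right) = 97 \left(\left(-8 - 7\right) - 39\right) = 97 \left(-15 - 39\right) = 97 \left(-54\right) = -5238$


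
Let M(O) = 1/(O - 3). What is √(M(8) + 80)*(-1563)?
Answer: -1563*√2005/5 ≈ -13997.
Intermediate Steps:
M(O) = 1/(-3 + O)
√(M(8) + 80)*(-1563) = √(1/(-3 + 8) + 80)*(-1563) = √(1/5 + 80)*(-1563) = √(⅕ + 80)*(-1563) = √(401/5)*(-1563) = (√2005/5)*(-1563) = -1563*√2005/5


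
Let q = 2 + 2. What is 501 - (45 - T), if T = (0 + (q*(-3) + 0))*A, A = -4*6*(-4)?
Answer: -696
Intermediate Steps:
q = 4
A = 96 (A = -24*(-4) = 96)
T = -1152 (T = (0 + (4*(-3) + 0))*96 = (0 + (-12 + 0))*96 = (0 - 12)*96 = -12*96 = -1152)
501 - (45 - T) = 501 - (45 - 1*(-1152)) = 501 - (45 + 1152) = 501 - 1*1197 = 501 - 1197 = -696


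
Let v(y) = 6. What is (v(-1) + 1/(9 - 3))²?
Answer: 1369/36 ≈ 38.028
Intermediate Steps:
(v(-1) + 1/(9 - 3))² = (6 + 1/(9 - 3))² = (6 + 1/6)² = (6 + ⅙)² = (37/6)² = 1369/36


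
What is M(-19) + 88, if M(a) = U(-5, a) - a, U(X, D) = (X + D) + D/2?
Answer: 147/2 ≈ 73.500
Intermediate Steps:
U(X, D) = X + 3*D/2 (U(X, D) = (D + X) + D*(½) = (D + X) + D/2 = X + 3*D/2)
M(a) = -5 + a/2 (M(a) = (-5 + 3*a/2) - a = -5 + a/2)
M(-19) + 88 = (-5 + (½)*(-19)) + 88 = (-5 - 19/2) + 88 = -29/2 + 88 = 147/2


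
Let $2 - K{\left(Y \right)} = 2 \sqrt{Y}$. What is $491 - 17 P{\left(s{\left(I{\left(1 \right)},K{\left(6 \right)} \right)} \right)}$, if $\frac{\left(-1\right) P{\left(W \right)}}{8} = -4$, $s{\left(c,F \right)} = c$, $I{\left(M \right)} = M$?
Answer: $-53$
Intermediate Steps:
$K{\left(Y \right)} = 2 - 2 \sqrt{Y}$
$P{\left(W \right)} = 32$ ($P{\left(W \right)} = \left(-8\right) \left(-4\right) = 32$)
$491 - 17 P{\left(s{\left(I{\left(1 \right)},K{\left(6 \right)} \right)} \right)} = 491 - 544 = -53$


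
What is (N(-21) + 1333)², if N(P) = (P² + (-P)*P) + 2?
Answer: 1782225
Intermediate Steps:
N(P) = 2 (N(P) = (P² - P²) + 2 = 0 + 2 = 2)
(N(-21) + 1333)² = (2 + 1333)² = 1335² = 1782225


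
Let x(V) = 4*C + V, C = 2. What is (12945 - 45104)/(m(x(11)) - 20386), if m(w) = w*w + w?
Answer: 32159/20006 ≈ 1.6075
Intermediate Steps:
x(V) = 8 + V (x(V) = 4*2 + V = 8 + V)
m(w) = w + w² (m(w) = w² + w = w + w²)
(12945 - 45104)/(m(x(11)) - 20386) = (12945 - 45104)/((8 + 11)*(1 + (8 + 11)) - 20386) = -32159/(19*(1 + 19) - 20386) = -32159/(19*20 - 20386) = -32159/(380 - 20386) = -32159/(-20006) = -32159*(-1/20006) = 32159/20006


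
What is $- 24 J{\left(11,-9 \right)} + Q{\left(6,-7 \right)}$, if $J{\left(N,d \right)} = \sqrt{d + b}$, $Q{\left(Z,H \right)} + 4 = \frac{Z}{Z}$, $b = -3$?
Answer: $-3 - 48 i \sqrt{3} \approx -3.0 - 83.138 i$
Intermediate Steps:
$Q{\left(Z,H \right)} = -3$ ($Q{\left(Z,H \right)} = -4 + \frac{Z}{Z} = -4 + 1 = -3$)
$J{\left(N,d \right)} = \sqrt{-3 + d}$ ($J{\left(N,d \right)} = \sqrt{d - 3} = \sqrt{-3 + d}$)
$- 24 J{\left(11,-9 \right)} + Q{\left(6,-7 \right)} = - 24 \sqrt{-3 - 9} - 3 = - 24 \sqrt{-12} - 3 = - 24 \cdot 2 i \sqrt{3} - 3 = - 48 i \sqrt{3} - 3 = -3 - 48 i \sqrt{3}$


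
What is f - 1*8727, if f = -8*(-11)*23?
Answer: -6703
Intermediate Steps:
f = 2024 (f = 88*23 = 2024)
f - 1*8727 = 2024 - 1*8727 = 2024 - 8727 = -6703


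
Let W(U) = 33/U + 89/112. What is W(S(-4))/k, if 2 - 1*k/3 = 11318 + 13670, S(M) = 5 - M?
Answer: -1499/25185888 ≈ -5.9517e-5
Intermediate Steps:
k = -74958 (k = 6 - 3*(11318 + 13670) = 6 - 3*24988 = 6 - 74964 = -74958)
W(U) = 89/112 + 33/U (W(U) = 33/U + 89*(1/112) = 33/U + 89/112 = 89/112 + 33/U)
W(S(-4))/k = (89/112 + 33/(5 - 1*(-4)))/(-74958) = (89/112 + 33/(5 + 4))*(-1/74958) = (89/112 + 33/9)*(-1/74958) = (89/112 + 33*(⅑))*(-1/74958) = (89/112 + 11/3)*(-1/74958) = (1499/336)*(-1/74958) = -1499/25185888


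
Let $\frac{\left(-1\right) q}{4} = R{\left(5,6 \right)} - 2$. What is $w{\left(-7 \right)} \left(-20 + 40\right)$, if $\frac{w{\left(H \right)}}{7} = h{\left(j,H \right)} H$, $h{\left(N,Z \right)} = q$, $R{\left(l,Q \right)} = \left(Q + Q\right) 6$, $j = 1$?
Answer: $274400$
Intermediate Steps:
$R{\left(l,Q \right)} = 12 Q$ ($R{\left(l,Q \right)} = 2 Q 6 = 12 Q$)
$q = -280$ ($q = - 4 \left(12 \cdot 6 - 2\right) = - 4 \left(72 - 2\right) = \left(-4\right) 70 = -280$)
$h{\left(N,Z \right)} = -280$
$w{\left(H \right)} = - 1960 H$ ($w{\left(H \right)} = 7 \left(- 280 H\right) = - 1960 H$)
$w{\left(-7 \right)} \left(-20 + 40\right) = \left(-1960\right) \left(-7\right) \left(-20 + 40\right) = 13720 \cdot 20 = 274400$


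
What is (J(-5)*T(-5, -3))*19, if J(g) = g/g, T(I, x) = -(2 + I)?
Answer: 57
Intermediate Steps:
T(I, x) = -2 - I
J(g) = 1
(J(-5)*T(-5, -3))*19 = (1*(-2 - 1*(-5)))*19 = (1*(-2 + 5))*19 = (1*3)*19 = 3*19 = 57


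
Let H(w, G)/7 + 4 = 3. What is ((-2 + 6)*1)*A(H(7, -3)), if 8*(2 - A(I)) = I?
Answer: 23/2 ≈ 11.500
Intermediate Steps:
H(w, G) = -7 (H(w, G) = -28 + 7*3 = -28 + 21 = -7)
A(I) = 2 - I/8
((-2 + 6)*1)*A(H(7, -3)) = ((-2 + 6)*1)*(2 - ⅛*(-7)) = (4*1)*(2 + 7/8) = 4*(23/8) = 23/2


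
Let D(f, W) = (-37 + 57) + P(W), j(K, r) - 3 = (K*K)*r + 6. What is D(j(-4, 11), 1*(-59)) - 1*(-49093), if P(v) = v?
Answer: 49054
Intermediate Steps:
j(K, r) = 9 + r*K² (j(K, r) = 3 + ((K*K)*r + 6) = 3 + (K²*r + 6) = 3 + (r*K² + 6) = 3 + (6 + r*K²) = 9 + r*K²)
D(f, W) = 20 + W (D(f, W) = (-37 + 57) + W = 20 + W)
D(j(-4, 11), 1*(-59)) - 1*(-49093) = (20 + 1*(-59)) - 1*(-49093) = (20 - 59) + 49093 = -39 + 49093 = 49054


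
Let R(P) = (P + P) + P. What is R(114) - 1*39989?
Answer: -39647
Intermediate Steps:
R(P) = 3*P (R(P) = 2*P + P = 3*P)
R(114) - 1*39989 = 3*114 - 1*39989 = 342 - 39989 = -39647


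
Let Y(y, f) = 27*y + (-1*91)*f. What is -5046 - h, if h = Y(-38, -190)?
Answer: -21310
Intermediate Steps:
Y(y, f) = -91*f + 27*y (Y(y, f) = 27*y - 91*f = -91*f + 27*y)
h = 16264 (h = -91*(-190) + 27*(-38) = 17290 - 1026 = 16264)
-5046 - h = -5046 - 1*16264 = -5046 - 16264 = -21310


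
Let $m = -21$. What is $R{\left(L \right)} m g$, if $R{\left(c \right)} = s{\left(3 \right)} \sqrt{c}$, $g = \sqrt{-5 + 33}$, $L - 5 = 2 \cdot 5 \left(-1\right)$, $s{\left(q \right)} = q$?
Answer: $- 126 i \sqrt{35} \approx - 745.43 i$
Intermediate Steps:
$L = -5$ ($L = 5 + 2 \cdot 5 \left(-1\right) = 5 + 10 \left(-1\right) = 5 - 10 = -5$)
$g = 2 \sqrt{7}$ ($g = \sqrt{28} = 2 \sqrt{7} \approx 5.2915$)
$R{\left(c \right)} = 3 \sqrt{c}$
$R{\left(L \right)} m g = 3 \sqrt{-5} \left(-21\right) 2 \sqrt{7} = 3 i \sqrt{5} \left(-21\right) 2 \sqrt{7} = - 63 i \sqrt{5} \cdot 2 \sqrt{7} = - 126 i \sqrt{35}$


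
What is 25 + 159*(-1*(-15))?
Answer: 2410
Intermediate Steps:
25 + 159*(-1*(-15)) = 25 + 159*15 = 25 + 2385 = 2410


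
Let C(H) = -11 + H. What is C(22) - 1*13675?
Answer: -13664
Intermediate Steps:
C(22) - 1*13675 = (-11 + 22) - 1*13675 = 11 - 13675 = -13664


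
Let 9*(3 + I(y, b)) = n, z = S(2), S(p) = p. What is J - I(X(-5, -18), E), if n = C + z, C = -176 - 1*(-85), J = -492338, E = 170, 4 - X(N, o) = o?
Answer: -4430926/9 ≈ -4.9233e+5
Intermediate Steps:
X(N, o) = 4 - o
C = -91 (C = -176 + 85 = -91)
z = 2
n = -89 (n = -91 + 2 = -89)
I(y, b) = -116/9 (I(y, b) = -3 + (⅑)*(-89) = -3 - 89/9 = -116/9)
J - I(X(-5, -18), E) = -492338 - 1*(-116/9) = -492338 + 116/9 = -4430926/9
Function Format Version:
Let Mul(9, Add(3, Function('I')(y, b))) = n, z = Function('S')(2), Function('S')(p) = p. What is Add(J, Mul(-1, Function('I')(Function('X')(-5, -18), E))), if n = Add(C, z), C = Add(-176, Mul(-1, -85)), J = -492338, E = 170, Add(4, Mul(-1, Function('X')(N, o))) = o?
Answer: Rational(-4430926, 9) ≈ -4.9233e+5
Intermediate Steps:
Function('X')(N, o) = Add(4, Mul(-1, o))
C = -91 (C = Add(-176, 85) = -91)
z = 2
n = -89 (n = Add(-91, 2) = -89)
Function('I')(y, b) = Rational(-116, 9) (Function('I')(y, b) = Add(-3, Mul(Rational(1, 9), -89)) = Add(-3, Rational(-89, 9)) = Rational(-116, 9))
Add(J, Mul(-1, Function('I')(Function('X')(-5, -18), E))) = Add(-492338, Mul(-1, Rational(-116, 9))) = Add(-492338, Rational(116, 9)) = Rational(-4430926, 9)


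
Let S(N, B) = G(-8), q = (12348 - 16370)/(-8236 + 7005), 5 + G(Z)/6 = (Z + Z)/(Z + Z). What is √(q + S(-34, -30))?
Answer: I*√31417582/1231 ≈ 4.5533*I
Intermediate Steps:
G(Z) = -24 (G(Z) = -30 + 6*((Z + Z)/(Z + Z)) = -30 + 6*((2*Z)/((2*Z))) = -30 + 6*((2*Z)*(1/(2*Z))) = -30 + 6*1 = -30 + 6 = -24)
q = 4022/1231 (q = -4022/(-1231) = -4022*(-1/1231) = 4022/1231 ≈ 3.2673)
S(N, B) = -24
√(q + S(-34, -30)) = √(4022/1231 - 24) = √(-25522/1231) = I*√31417582/1231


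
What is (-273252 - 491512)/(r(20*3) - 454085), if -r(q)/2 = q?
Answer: 764764/454205 ≈ 1.6837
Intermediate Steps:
r(q) = -2*q
(-273252 - 491512)/(r(20*3) - 454085) = (-273252 - 491512)/(-40*3 - 454085) = -764764/(-2*60 - 454085) = -764764/(-120 - 454085) = -764764/(-454205) = -764764*(-1/454205) = 764764/454205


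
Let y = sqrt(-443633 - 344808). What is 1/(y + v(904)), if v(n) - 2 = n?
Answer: 906/1609277 - I*sqrt(788441)/1609277 ≈ 0.00056299 - 0.00055176*I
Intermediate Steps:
v(n) = 2 + n
y = I*sqrt(788441) (y = sqrt(-788441) = I*sqrt(788441) ≈ 887.94*I)
1/(y + v(904)) = 1/(I*sqrt(788441) + (2 + 904)) = 1/(I*sqrt(788441) + 906) = 1/(906 + I*sqrt(788441))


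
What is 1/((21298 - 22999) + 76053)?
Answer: 1/74352 ≈ 1.3450e-5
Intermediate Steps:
1/((21298 - 22999) + 76053) = 1/(-1701 + 76053) = 1/74352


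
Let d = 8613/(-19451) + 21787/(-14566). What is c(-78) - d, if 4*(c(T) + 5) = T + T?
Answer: -11916987809/283323266 ≈ -42.061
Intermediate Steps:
c(T) = -5 + T/2 (c(T) = -5 + (T + T)/4 = -5 + (2*T)/4 = -5 + T/2)
d = -549235895/283323266 (d = 8613*(-1/19451) + 21787*(-1/14566) = -8613/19451 - 21787/14566 = -549235895/283323266 ≈ -1.9385)
c(-78) - d = (-5 + (½)*(-78)) - 1*(-549235895/283323266) = (-5 - 39) + 549235895/283323266 = -44 + 549235895/283323266 = -11916987809/283323266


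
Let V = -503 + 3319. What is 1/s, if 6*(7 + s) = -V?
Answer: -3/1429 ≈ -0.0020994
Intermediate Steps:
V = 2816
s = -1429/3 (s = -7 + (-1*2816)/6 = -7 + (⅙)*(-2816) = -7 - 1408/3 = -1429/3 ≈ -476.33)
1/s = 1/(-1429/3) = -3/1429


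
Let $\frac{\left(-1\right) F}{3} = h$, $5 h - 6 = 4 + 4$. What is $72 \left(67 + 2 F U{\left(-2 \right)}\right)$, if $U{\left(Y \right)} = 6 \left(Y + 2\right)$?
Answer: $4824$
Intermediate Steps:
$h = \frac{14}{5}$ ($h = \frac{6}{5} + \frac{4 + 4}{5} = \frac{6}{5} + \frac{1}{5} \cdot 8 = \frac{6}{5} + \frac{8}{5} = \frac{14}{5} \approx 2.8$)
$F = - \frac{42}{5}$ ($F = \left(-3\right) \frac{14}{5} = - \frac{42}{5} \approx -8.4$)
$U{\left(Y \right)} = 12 + 6 Y$ ($U{\left(Y \right)} = 6 \left(2 + Y\right) = 12 + 6 Y$)
$72 \left(67 + 2 F U{\left(-2 \right)}\right) = 72 \left(67 + 2 \left(- \frac{42}{5}\right) \left(12 + 6 \left(-2\right)\right)\right) = 72 \left(67 - \frac{84 \left(12 - 12\right)}{5}\right) = 72 \left(67 - 0\right) = 72 \left(67 + 0\right) = 72 \cdot 67 = 4824$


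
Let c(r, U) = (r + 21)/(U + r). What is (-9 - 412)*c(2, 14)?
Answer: -9683/16 ≈ -605.19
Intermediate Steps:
c(r, U) = (21 + r)/(U + r)
(-9 - 412)*c(2, 14) = (-9 - 412)*((21 + 2)/(14 + 2)) = -421*23/16 = -9683/16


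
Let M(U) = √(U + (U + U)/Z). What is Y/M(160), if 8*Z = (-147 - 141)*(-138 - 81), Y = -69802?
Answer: -104703*√4317585/39430 ≈ -5517.6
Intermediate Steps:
Z = 7884 (Z = ((-147 - 141)*(-138 - 81))/8 = (-288*(-219))/8 = (⅛)*63072 = 7884)
M(U) = √1727034*√U/1314 (M(U) = √(U + (U + U)/7884) = √(U + (2*U)*(1/7884)) = √(U + U/3942) = √(3943*U/3942) = √1727034*√U/1314)
Y/M(160) = -69802*3*√4317585/78860 = -104703*√4317585/39430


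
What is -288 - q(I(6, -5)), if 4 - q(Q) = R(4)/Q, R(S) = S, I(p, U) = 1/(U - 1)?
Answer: -316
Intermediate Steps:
I(p, U) = 1/(-1 + U)
q(Q) = 4 - 4/Q
-288 - q(I(6, -5)) = -288 - (4 - 4/(1/(-1 - 5))) = -288 - (4 - 4/(1/(-6))) = -288 - (4 - 4/(-⅙)) = -288 - (4 - 4*(-6)) = -288 - (4 + 24) = -288 - 1*28 = -288 - 28 = -316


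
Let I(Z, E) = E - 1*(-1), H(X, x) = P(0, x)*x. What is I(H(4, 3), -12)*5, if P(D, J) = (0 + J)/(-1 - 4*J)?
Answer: -55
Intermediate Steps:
P(D, J) = J/(-1 - 4*J)
H(X, x) = -x²/(1 + 4*x) (H(X, x) = (-x/(1 + 4*x))*x = -x²/(1 + 4*x))
I(Z, E) = 1 + E (I(Z, E) = E + 1 = 1 + E)
I(H(4, 3), -12)*5 = (1 - 12)*5 = -11*5 = -55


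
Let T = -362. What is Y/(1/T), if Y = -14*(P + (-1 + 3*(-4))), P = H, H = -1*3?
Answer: -81088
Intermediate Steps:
H = -3
P = -3
Y = 224 (Y = -14*(-3 + (-1 + 3*(-4))) = -14*(-3 + (-1 - 12)) = -14*(-3 - 13) = -14*(-16) = 224)
Y/(1/T) = 224/(1/(-362)) = 224/(-1/362) = 224*(-362) = -81088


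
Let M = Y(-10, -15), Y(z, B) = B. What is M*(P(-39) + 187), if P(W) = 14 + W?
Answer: -2430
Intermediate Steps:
M = -15
M*(P(-39) + 187) = -15*((14 - 39) + 187) = -15*(-25 + 187) = -15*162 = -2430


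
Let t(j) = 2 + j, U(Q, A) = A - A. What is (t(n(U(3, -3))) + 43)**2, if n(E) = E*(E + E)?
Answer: 2025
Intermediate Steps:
U(Q, A) = 0
n(E) = 2*E**2 (n(E) = E*(2*E) = 2*E**2)
(t(n(U(3, -3))) + 43)**2 = ((2 + 2*0**2) + 43)**2 = ((2 + 2*0) + 43)**2 = ((2 + 0) + 43)**2 = (2 + 43)**2 = 45**2 = 2025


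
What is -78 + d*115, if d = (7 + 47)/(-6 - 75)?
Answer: -464/3 ≈ -154.67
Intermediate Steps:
d = -2/3 (d = 54/(-81) = 54*(-1/81) = -2/3 ≈ -0.66667)
-78 + d*115 = -78 - 2/3*115 = -78 - 230/3 = -464/3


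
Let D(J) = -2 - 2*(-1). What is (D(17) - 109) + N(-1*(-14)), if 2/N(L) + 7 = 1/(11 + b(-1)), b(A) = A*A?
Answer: -9071/83 ≈ -109.29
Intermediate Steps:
D(J) = 0 (D(J) = -2 + 2 = 0)
b(A) = A²
N(L) = -24/83 (N(L) = 2/(-7 + 1/(11 + (-1)²)) = 2/(-7 + 1/(11 + 1)) = 2/(-7 + 1/12) = 2/(-83/12) = 2*(-12/83) = -24/83)
(D(17) - 109) + N(-1*(-14)) = (0 - 109) - 24/83 = -109 - 24/83 = -9071/83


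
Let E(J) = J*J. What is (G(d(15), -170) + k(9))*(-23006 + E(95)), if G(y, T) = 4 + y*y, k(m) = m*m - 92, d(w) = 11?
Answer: -1593834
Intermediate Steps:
E(J) = J²
k(m) = -92 + m² (k(m) = m² - 92 = -92 + m²)
G(y, T) = 4 + y²
(G(d(15), -170) + k(9))*(-23006 + E(95)) = ((4 + 11²) + (-92 + 9²))*(-23006 + 95²) = ((4 + 121) + (-92 + 81))*(-23006 + 9025) = (125 - 11)*(-13981) = 114*(-13981) = -1593834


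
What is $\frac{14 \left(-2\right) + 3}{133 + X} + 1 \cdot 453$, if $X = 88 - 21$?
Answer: $\frac{3623}{8} \approx 452.88$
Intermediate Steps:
$X = 67$
$\frac{14 \left(-2\right) + 3}{133 + X} + 1 \cdot 453 = \frac{14 \left(-2\right) + 3}{133 + 67} + 1 \cdot 453 = \frac{-28 + 3}{200} + 453 = \left(-25\right) \frac{1}{200} + 453 = - \frac{1}{8} + 453 = \frac{3623}{8}$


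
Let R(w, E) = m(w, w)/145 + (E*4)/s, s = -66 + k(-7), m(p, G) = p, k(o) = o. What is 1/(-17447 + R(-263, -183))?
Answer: -10585/184589554 ≈ -5.7343e-5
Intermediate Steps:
s = -73 (s = -66 - 7 = -73)
R(w, E) = -4*E/73 + w/145 (R(w, E) = w/145 + (E*4)/(-73) = w*(1/145) + (4*E)*(-1/73) = w/145 - 4*E/73 = -4*E/73 + w/145)
1/(-17447 + R(-263, -183)) = 1/(-17447 + (-4/73*(-183) + (1/145)*(-263))) = 1/(-17447 + (732/73 - 263/145)) = 1/(-17447 + 86941/10585) = 1/(-184589554/10585) = -10585/184589554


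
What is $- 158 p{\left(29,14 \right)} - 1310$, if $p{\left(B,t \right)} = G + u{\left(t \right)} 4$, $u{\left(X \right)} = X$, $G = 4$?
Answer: $-10790$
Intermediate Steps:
$p{\left(B,t \right)} = 4 + 4 t$ ($p{\left(B,t \right)} = 4 + t 4 = 4 + 4 t$)
$- 158 p{\left(29,14 \right)} - 1310 = - 158 \left(4 + 4 \cdot 14\right) - 1310 = - 158 \left(4 + 56\right) - 1310 = \left(-158\right) 60 - 1310 = -9480 - 1310 = -10790$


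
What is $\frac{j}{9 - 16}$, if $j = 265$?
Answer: $- \frac{265}{7} \approx -37.857$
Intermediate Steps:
$\frac{j}{9 - 16} = \frac{1}{9 - 16} \cdot 265 = \frac{1}{-7} \cdot 265 = \left(- \frac{1}{7}\right) 265 = - \frac{265}{7}$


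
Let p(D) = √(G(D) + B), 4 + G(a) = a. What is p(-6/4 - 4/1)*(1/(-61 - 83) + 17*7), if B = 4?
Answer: 17135*I*√22/288 ≈ 279.06*I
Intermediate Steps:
G(a) = -4 + a
p(D) = √D (p(D) = √((-4 + D) + 4) = √D)
p(-6/4 - 4/1)*(1/(-61 - 83) + 17*7) = √(-6/4 - 4/1)*(1/(-61 - 83) + 17*7) = √(-6*¼ - 4*1)*(1/(-144) + 119) = √(-3/2 - 4)*(-1/144 + 119) = √(-11/2)*(17135/144) = (I*√22/2)*(17135/144) = 17135*I*√22/288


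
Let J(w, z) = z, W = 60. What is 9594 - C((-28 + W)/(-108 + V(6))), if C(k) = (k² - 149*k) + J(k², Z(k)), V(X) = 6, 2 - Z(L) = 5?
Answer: 24839957/2601 ≈ 9550.2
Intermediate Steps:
Z(L) = -3 (Z(L) = 2 - 1*5 = 2 - 5 = -3)
C(k) = -3 + k² - 149*k (C(k) = (k² - 149*k) - 3 = -3 + k² - 149*k)
9594 - C((-28 + W)/(-108 + V(6))) = 9594 - (-3 + ((-28 + 60)/(-108 + 6))² - 149*(-28 + 60)/(-108 + 6)) = 9594 - (-3 + (32/(-102))² - 4768/(-102)) = 9594 - (-3 + (32*(-1/102))² - 4768*(-1)/102) = 9594 - (-3 + (-16/51)² - 149*(-16/51)) = 9594 - (-3 + 256/2601 + 2384/51) = 9594 - 1*114037/2601 = 9594 - 114037/2601 = 24839957/2601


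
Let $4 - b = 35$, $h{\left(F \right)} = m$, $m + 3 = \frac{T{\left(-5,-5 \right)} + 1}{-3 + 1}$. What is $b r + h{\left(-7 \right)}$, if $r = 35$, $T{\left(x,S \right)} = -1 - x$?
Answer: $- \frac{2181}{2} \approx -1090.5$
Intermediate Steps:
$m = - \frac{11}{2}$ ($m = -3 + \frac{\left(-1 - -5\right) + 1}{-3 + 1} = -3 + \frac{\left(-1 + 5\right) + 1}{-2} = -3 + \left(4 + 1\right) \left(- \frac{1}{2}\right) = -3 + 5 \left(- \frac{1}{2}\right) = -3 - \frac{5}{2} = - \frac{11}{2} \approx -5.5$)
$h{\left(F \right)} = - \frac{11}{2}$
$b = -31$ ($b = 4 - 35 = -31$)
$b r + h{\left(-7 \right)} = \left(-31\right) 35 - \frac{11}{2} = -1085 - \frac{11}{2} = - \frac{2181}{2}$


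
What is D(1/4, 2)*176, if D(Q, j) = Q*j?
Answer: 88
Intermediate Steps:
D(1/4, 2)*176 = (2/4)*176 = ((¼)*2)*176 = (½)*176 = 88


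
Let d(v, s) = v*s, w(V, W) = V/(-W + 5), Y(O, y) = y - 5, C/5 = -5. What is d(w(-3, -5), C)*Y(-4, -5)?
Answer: -75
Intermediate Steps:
C = -25 (C = 5*(-5) = -25)
Y(O, y) = -5 + y
w(V, W) = V/(5 - W)
d(v, s) = s*v
d(w(-3, -5), C)*Y(-4, -5) = (-(-25)*(-3)/(-5 - 5))*(-5 - 5) = -(-25)*(-3)/(-10)*(-10) = -(-25)*(-3)*(-1)/10*(-10) = -25*(-3/10)*(-10) = (15/2)*(-10) = -75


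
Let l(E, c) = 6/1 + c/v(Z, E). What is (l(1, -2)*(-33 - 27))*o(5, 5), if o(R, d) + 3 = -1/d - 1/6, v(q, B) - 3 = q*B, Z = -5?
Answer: 1414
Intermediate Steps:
v(q, B) = 3 + B*q (v(q, B) = 3 + q*B = 3 + B*q)
o(R, d) = -19/6 - 1/d (o(R, d) = -3 + (-1/d - 1/6) = -3 + (-1/6 - 1/d) = -19/6 - 1/d)
l(E, c) = 6 + c/(3 - 5*E) (l(E, c) = 6/1 + c/(3 + E*(-5)) = 6*1 + c/(3 - 5*E) = 6 + c/(3 - 5*E))
(l(1, -2)*(-33 - 27))*o(5, 5) = (((18 - 2 - 30*1)/(3 - 5*1))*(-33 - 27))*(-19/6 - 1/5) = (((18 - 2 - 30)/(3 - 5))*(-60))*(-19/6 - 1*1/5) = ((-14/(-2))*(-60))*(-19/6 - 1/5) = (-1/2*(-14)*(-60))*(-101/30) = (7*(-60))*(-101/30) = -420*(-101/30) = 1414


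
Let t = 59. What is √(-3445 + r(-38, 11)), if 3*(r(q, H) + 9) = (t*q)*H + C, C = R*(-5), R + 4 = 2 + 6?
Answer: 2*I*√26283/3 ≈ 108.08*I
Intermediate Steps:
R = 4 (R = -4 + (2 + 6) = -4 + 8 = 4)
C = -20 (C = 4*(-5) = -20)
r(q, H) = -47/3 + 59*H*q/3 (r(q, H) = -9 + ((59*q)*H - 20)/3 = -9 + (59*H*q - 20)/3 = -9 + (-20 + 59*H*q)/3 = -9 + (-20/3 + 59*H*q/3) = -47/3 + 59*H*q/3)
√(-3445 + r(-38, 11)) = √(-3445 + (-47/3 + (59/3)*11*(-38))) = √(-3445 + (-47/3 - 24662/3)) = √(-3445 - 24709/3) = √(-35044/3) = 2*I*√26283/3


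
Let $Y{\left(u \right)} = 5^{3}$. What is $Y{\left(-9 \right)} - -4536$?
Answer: $4661$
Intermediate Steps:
$Y{\left(u \right)} = 125$
$Y{\left(-9 \right)} - -4536 = 125 - -4536 = 125 + 4536 = 4661$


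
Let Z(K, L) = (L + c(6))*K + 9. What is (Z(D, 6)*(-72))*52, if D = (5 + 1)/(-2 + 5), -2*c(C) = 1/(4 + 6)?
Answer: -391248/5 ≈ -78250.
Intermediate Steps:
c(C) = -1/20 (c(C) = -1/(2*(4 + 6)) = -1/2/10 = -1/2*1/10 = -1/20)
D = 2 (D = 6/3 = 6*(1/3) = 2)
Z(K, L) = 9 + K*(-1/20 + L) (Z(K, L) = (L - 1/20)*K + 9 = (-1/20 + L)*K + 9 = K*(-1/20 + L) + 9 = 9 + K*(-1/20 + L))
(Z(D, 6)*(-72))*52 = ((9 - 1/20*2 + 2*6)*(-72))*52 = ((9 - 1/10 + 12)*(-72))*52 = ((209/10)*(-72))*52 = -7524/5*52 = -391248/5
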